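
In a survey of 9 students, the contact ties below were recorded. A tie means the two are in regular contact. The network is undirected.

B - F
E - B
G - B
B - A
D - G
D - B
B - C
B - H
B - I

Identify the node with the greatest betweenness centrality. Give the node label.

Unnormalized betweenness of each node: A:0, B:27, C:0, D:0, E:0, F:0, G:0, H:0, I:0.
B has the largest value, 27, making it the main broker — the node through which the most shortest paths run.

B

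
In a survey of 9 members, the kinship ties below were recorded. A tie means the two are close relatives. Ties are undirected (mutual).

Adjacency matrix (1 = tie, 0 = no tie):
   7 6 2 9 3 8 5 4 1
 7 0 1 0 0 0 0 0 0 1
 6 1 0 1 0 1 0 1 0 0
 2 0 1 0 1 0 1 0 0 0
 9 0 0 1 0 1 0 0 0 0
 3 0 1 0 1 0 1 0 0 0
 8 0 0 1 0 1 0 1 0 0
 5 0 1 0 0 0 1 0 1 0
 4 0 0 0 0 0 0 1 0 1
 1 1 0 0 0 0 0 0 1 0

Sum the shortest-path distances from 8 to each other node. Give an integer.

15

Distances from 8: 1:3, 2:1, 3:1, 4:2, 5:1, 6:2, 7:3, 9:2.
Sum = 3 + 1 + 1 + 2 + 1 + 2 + 3 + 2 = 15.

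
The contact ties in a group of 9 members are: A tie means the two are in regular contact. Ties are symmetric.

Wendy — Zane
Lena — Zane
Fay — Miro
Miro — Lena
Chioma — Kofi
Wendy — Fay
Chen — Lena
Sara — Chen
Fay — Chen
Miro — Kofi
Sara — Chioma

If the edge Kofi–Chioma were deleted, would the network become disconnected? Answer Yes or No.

Even without that edge, Kofi still reaches Chioma via Kofi – Miro – Fay – Chen – Sara – Chioma, so the network stays connected. Not a bridge.

No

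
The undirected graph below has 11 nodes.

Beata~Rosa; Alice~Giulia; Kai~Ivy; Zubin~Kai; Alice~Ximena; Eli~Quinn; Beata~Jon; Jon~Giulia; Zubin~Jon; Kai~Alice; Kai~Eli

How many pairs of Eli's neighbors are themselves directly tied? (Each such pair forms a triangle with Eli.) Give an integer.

Eli's neighbors are Kai and Quinn, but none of them are tied to each other, so no triangle contains Eli.

0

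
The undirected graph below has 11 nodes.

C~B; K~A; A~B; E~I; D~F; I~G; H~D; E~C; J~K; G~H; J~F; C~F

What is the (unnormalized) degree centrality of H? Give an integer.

H is directly tied to D and G. That is 2 neighbors, so the degree of H is 2.

2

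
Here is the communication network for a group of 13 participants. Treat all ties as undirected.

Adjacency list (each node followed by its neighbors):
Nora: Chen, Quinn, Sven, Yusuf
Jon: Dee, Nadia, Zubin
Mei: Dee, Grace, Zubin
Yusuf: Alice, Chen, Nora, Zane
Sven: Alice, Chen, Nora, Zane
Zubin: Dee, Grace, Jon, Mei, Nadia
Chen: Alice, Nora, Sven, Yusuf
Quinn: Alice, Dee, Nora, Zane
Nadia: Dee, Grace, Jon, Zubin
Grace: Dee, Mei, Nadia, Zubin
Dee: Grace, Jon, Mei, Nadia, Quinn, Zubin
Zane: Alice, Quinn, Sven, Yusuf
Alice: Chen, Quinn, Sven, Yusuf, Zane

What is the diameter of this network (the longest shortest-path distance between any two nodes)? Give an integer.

Eccentricity of each node (its greatest distance to any other): Alice:3, Chen:4, Dee:3, Grace:4, Jon:4, Mei:4, Nadia:4, Nora:3, Quinn:2, Sven:4, Yusuf:4, Zane:3, Zubin:4.
The maximum eccentricity is 4, realized for instance by the pair Zubin–Sven via Zubin – Dee – Quinn – Alice – Sven. So the diameter is 4.

4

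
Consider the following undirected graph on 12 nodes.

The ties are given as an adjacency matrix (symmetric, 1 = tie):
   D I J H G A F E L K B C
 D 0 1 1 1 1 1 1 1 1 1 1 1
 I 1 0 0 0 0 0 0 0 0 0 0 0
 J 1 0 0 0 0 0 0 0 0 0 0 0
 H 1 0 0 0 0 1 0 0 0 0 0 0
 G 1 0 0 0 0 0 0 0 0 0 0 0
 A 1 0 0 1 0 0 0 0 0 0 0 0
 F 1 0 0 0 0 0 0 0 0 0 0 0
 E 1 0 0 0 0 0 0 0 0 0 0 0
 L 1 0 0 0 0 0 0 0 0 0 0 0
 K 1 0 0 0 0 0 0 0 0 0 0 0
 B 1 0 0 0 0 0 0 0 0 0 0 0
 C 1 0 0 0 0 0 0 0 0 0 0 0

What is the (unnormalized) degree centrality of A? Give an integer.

2

A is directly tied to D and H. That is 2 neighbors, so the degree of A is 2.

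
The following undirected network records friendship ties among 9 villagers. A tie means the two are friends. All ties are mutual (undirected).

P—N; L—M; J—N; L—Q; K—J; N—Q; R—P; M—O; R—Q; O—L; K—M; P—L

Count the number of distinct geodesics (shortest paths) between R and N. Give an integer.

The shortest distance is 2. The length-2 paths are: R–Q–N; R–P–N.
That gives 2 distinct shortest paths.

2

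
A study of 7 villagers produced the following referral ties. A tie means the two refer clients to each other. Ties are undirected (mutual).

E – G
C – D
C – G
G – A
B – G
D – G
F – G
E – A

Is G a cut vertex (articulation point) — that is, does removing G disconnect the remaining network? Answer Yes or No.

Yes

Removing G leaves {C and D} with no path to {A and E}, so the network splits into 4 components. G is a cut vertex.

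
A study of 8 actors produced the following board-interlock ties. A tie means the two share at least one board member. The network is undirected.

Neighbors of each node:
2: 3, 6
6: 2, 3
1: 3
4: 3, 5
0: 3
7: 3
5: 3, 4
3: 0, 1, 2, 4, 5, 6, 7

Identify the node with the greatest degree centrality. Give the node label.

Degrees — 0:1, 1:1, 2:2, 3:7, 4:2, 5:2, 6:2, 7:1.
The maximum is 7, attained only by 3.

3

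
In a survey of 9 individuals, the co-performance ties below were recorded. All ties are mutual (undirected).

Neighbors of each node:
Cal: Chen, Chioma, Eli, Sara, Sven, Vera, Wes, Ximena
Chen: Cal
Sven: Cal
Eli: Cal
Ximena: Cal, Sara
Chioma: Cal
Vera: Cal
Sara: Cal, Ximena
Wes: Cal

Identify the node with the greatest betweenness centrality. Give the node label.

Cal

Unnormalized betweenness of each node: Cal:27, Chen:0, Chioma:0, Eli:0, Sara:0, Sven:0, Vera:0, Wes:0, Ximena:0.
Cal has the largest value, 27, making it the main broker — the node through which the most shortest paths run.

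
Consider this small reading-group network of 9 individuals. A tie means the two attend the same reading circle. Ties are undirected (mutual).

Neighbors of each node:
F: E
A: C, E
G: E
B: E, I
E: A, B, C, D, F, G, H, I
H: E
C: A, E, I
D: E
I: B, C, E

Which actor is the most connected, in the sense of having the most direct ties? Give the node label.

E

Degrees — A:2, B:2, C:3, D:1, E:8, F:1, G:1, H:1, I:3.
The maximum is 8, attained only by E.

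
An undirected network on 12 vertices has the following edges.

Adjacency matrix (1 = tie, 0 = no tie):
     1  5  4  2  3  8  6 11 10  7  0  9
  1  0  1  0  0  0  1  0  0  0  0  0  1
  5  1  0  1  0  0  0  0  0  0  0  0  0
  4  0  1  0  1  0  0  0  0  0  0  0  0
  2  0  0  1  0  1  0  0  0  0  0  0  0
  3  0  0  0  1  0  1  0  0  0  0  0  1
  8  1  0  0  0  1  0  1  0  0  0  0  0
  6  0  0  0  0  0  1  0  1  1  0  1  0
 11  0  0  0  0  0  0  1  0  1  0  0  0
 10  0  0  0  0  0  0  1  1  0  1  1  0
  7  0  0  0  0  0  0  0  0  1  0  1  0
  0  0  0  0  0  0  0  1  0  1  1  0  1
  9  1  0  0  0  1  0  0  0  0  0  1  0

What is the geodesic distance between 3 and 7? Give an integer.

One shortest route is 3 – 9 – 0 – 7, which uses 3 edges, and at distance 2 from 3 we only reach {0, 1, 4, 6}, which does not include 7. So d(3,7) = 3.

3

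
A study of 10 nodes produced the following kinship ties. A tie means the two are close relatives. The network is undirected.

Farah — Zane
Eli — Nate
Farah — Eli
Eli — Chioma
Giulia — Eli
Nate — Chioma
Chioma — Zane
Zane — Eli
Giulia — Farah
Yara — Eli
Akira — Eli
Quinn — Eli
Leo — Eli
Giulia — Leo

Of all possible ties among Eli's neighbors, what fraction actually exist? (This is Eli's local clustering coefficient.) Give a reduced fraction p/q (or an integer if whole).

5/36

Eli's neighbors: Akira, Chioma, Farah, Giulia, Leo, Nate, Quinn, Yara, and Zane (k = 9).
Possible neighbor pairs: C(9,2) = 36. Edges among them: Chioma–Nate, Chioma–Zane, Farah–Giulia, Farah–Zane, Giulia–Leo → e = 5.
Clustering(Eli) = 5/36.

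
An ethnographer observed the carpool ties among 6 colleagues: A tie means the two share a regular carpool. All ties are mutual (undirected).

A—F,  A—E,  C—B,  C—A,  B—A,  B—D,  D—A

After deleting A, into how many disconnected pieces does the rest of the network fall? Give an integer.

3

Without A, the remaining ties split the others into: {B, C, D}; {E}; {F}.
That's 3 separate components.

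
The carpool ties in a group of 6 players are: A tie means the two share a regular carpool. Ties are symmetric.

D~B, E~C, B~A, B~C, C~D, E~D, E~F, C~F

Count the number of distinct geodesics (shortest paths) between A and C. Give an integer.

1

The shortest distance is 2, and the only length-2 path is A–B–C. So there is exactly 1 shortest path.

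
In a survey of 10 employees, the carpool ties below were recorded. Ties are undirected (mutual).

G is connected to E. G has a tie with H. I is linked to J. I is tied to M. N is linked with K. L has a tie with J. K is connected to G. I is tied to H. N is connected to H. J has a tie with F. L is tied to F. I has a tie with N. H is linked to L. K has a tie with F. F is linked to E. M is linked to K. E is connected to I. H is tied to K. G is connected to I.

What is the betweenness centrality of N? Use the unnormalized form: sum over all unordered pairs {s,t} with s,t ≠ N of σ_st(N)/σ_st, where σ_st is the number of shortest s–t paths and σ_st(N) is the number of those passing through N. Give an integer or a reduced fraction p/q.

Pairs whose geodesics pass through N — I–K: 1/4.
All other pairs contribute 0.
Summing the contributions gives betweenness(N) = 1/4.

1/4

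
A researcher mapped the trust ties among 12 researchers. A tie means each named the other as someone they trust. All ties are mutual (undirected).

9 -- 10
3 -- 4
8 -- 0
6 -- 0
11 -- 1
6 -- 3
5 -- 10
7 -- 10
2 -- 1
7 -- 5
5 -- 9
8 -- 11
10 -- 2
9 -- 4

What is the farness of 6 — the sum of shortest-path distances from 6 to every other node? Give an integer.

34

Distances from 6: 0:1, 1:4, 2:5, 3:1, 4:2, 5:4, 7:5, 8:2, 9:3, 10:4, 11:3.
Sum = 1 + 4 + 5 + 1 + 2 + 4 + 5 + 2 + 3 + 4 + 3 = 34.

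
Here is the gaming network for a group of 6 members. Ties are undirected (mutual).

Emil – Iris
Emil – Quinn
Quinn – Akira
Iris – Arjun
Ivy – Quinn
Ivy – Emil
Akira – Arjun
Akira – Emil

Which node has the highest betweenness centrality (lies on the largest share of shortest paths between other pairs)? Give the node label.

Unnormalized betweenness of each node: Akira:13/6, Arjun:1/2, Emil:11/3, Iris:5/6, Ivy:0, Quinn:5/6.
Emil has the largest value, 11/3, making it the main broker — the node through which the most shortest paths run.

Emil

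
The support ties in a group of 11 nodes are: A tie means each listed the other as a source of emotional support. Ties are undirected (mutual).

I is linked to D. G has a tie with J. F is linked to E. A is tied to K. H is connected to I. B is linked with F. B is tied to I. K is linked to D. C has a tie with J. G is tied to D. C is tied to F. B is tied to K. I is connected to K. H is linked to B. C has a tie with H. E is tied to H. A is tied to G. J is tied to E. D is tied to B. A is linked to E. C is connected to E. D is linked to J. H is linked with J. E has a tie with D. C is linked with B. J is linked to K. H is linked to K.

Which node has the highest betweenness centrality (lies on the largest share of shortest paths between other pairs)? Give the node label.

Unnormalized betweenness of each node: A:67/60, B:22/5, C:23/15, D:93/20, E:169/30, F:1/4, G:2/3, H:29/12, I:1/5, J:251/60, K:79/20.
E has the largest value, 169/30, making it the main broker — the node through which the most shortest paths run.

E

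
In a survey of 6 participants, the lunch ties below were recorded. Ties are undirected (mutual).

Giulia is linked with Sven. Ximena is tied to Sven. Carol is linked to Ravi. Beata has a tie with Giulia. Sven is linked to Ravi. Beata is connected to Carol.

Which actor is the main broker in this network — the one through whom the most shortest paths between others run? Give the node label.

Sven

Unnormalized betweenness of each node: Beata:1, Carol:1, Giulia:2, Ravi:2, Sven:5, Ximena:0.
Sven has the largest value, 5, making it the main broker — the node through which the most shortest paths run.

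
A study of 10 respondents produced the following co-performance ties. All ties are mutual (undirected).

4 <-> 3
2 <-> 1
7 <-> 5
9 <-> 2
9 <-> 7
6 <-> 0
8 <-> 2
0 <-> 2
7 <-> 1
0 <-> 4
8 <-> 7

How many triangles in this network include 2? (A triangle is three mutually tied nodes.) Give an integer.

2's neighbors are 0, 1, 8, and 9, but none of them are tied to each other, so no triangle contains 2.

0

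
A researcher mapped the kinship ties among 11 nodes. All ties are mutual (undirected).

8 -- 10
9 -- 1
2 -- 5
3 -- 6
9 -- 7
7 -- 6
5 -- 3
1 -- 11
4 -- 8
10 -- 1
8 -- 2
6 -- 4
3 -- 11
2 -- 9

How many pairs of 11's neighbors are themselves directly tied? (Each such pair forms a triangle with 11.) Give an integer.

0

11's neighbors are 1 and 3, but none of them are tied to each other, so no triangle contains 11.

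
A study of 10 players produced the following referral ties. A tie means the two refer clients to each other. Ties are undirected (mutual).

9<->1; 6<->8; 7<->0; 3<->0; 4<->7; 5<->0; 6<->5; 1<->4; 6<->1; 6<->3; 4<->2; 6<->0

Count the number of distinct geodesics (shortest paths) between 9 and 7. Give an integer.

The shortest distance is 3, and the only length-3 path is 9–1–4–7. So there is exactly 1 shortest path.

1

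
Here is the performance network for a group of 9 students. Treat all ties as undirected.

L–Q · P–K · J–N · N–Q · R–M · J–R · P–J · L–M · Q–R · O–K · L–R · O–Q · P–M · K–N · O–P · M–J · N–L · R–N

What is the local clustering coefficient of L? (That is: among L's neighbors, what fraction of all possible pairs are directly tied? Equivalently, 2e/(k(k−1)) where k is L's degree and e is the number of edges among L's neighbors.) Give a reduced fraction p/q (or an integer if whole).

2/3

L's neighbors: M, N, Q, and R (k = 4).
Possible neighbor pairs: C(4,2) = 6. Edges among them: M–R, N–Q, N–R, Q–R → e = 4.
Clustering(L) = 4/6 = 2/3.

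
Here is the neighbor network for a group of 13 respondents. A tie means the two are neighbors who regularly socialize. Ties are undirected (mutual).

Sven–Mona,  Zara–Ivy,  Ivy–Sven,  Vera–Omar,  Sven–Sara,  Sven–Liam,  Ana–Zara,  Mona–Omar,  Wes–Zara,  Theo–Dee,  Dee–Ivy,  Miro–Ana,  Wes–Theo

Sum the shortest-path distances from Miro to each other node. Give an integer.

Distances from Miro: Ana:1, Dee:4, Ivy:3, Liam:5, Mona:5, Omar:6, Sara:5, Sven:4, Theo:4, Vera:7, Wes:3, Zara:2.
Sum = 1 + 4 + 3 + 5 + 5 + 6 + 5 + 4 + 4 + 7 + 3 + 2 = 49.

49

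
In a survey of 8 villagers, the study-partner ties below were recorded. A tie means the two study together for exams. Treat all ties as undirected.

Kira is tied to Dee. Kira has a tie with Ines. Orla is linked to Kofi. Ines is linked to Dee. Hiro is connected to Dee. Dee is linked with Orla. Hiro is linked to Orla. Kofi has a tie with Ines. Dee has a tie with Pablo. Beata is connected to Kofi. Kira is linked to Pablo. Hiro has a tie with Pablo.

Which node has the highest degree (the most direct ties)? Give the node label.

Dee

Degrees — Beata:1, Dee:5, Hiro:3, Ines:3, Kira:3, Kofi:3, Orla:3, Pablo:3.
The maximum is 5, attained only by Dee.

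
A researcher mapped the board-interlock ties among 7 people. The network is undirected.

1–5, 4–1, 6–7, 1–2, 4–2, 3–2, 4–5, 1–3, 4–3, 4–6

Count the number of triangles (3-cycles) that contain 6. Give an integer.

0

6's neighbors are 4 and 7, but none of them are tied to each other, so no triangle contains 6.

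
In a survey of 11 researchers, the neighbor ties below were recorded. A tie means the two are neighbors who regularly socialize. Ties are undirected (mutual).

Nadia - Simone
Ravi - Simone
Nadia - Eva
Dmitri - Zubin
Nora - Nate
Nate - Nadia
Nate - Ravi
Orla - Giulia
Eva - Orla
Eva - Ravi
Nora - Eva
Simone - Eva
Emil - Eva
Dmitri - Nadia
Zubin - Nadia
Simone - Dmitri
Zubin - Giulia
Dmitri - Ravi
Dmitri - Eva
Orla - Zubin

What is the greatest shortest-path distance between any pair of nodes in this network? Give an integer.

3

Eccentricity of each node (its greatest distance to any other): Dmitri:2, Emil:3, Eva:2, Giulia:3, Nadia:2, Nate:3, Nora:3, Orla:3, Ravi:3, Simone:3, Zubin:3.
The maximum eccentricity is 3, realized for instance by the pair Orla–Nate via Orla – Eva – Ravi – Nate. So the diameter is 3.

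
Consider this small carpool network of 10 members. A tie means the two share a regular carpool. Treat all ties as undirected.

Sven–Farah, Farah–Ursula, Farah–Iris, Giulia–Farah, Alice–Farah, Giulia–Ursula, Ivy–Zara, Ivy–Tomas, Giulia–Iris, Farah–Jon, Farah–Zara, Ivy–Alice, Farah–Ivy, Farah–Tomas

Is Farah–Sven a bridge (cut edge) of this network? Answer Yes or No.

Without the Farah–Sven edge there is no alternate route between Farah and Sven, so the network disconnects. It is a bridge.

Yes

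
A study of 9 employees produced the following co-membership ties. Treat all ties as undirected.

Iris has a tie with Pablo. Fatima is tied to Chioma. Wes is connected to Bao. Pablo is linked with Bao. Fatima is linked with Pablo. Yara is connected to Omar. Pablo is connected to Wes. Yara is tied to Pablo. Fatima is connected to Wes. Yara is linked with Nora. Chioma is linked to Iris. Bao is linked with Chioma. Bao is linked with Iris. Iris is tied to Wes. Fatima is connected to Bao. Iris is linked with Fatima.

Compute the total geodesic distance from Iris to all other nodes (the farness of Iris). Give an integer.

13

Distances from Iris: Bao:1, Chioma:1, Fatima:1, Nora:3, Omar:3, Pablo:1, Wes:1, Yara:2.
Sum = 1 + 1 + 1 + 3 + 3 + 1 + 1 + 2 = 13.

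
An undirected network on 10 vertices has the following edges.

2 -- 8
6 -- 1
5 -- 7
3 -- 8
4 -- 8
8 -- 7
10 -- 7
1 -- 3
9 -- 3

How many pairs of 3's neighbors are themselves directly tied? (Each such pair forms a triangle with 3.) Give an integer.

3's neighbors are 1, 8, and 9, but none of them are tied to each other, so no triangle contains 3.

0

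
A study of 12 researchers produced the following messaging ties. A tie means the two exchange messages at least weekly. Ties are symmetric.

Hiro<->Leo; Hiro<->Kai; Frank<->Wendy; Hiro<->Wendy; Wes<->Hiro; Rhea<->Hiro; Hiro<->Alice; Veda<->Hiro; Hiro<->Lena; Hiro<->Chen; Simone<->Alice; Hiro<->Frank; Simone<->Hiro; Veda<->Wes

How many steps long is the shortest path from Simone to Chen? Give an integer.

One shortest route is Simone – Hiro – Chen, which uses 2 edges, and Simone and Chen are not directly tied, so nothing shorter exists. So d(Simone,Chen) = 2.

2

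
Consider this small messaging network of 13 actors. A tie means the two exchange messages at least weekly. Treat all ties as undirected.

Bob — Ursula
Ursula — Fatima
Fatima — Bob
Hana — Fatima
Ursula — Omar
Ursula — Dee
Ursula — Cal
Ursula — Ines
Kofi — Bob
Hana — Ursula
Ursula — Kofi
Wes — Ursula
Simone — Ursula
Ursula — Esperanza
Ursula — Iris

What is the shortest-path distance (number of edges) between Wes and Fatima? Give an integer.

2

One shortest route is Wes – Ursula – Fatima, which uses 2 edges, and Wes and Fatima are not directly tied, so nothing shorter exists. So d(Wes,Fatima) = 2.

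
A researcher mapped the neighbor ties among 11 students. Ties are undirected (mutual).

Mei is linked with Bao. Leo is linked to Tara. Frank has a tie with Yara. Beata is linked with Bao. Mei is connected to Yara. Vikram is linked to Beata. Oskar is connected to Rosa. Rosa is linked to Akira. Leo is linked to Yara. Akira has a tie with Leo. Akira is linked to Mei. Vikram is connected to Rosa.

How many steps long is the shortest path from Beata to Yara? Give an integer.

One shortest route is Beata – Bao – Mei – Yara, which uses 3 edges, and at distance 2 from Beata we only reach {Mei, Rosa}, which does not include Yara. So d(Beata,Yara) = 3.

3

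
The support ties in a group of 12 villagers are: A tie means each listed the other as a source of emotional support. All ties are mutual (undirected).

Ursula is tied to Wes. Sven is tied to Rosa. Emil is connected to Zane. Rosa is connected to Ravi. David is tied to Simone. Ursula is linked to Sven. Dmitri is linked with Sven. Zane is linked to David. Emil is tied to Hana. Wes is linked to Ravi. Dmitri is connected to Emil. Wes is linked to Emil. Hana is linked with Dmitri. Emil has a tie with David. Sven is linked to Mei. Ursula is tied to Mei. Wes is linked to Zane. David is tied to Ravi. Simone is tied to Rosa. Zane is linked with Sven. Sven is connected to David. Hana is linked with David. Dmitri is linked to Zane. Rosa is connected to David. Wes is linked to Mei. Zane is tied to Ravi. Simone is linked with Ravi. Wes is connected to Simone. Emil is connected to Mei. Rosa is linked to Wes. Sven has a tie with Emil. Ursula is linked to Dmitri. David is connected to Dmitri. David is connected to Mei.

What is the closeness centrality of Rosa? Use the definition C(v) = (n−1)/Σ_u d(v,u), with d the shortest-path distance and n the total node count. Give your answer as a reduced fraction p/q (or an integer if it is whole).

Distances from Rosa: David:1, Dmitri:2, Emil:2, Hana:2, Mei:2, Ravi:1, Simone:1, Sven:1, Ursula:2, Wes:1, Zane:2. Sum = 17.
n = 12, so closeness = 11/17.

11/17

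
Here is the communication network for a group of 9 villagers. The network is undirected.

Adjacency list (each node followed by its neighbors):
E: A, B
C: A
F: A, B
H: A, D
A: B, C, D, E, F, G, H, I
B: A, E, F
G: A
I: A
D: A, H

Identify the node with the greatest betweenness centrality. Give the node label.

A

Unnormalized betweenness of each node: A:49/2, B:1/2, C:0, D:0, E:0, F:0, G:0, H:0, I:0.
A has the largest value, 49/2, making it the main broker — the node through which the most shortest paths run.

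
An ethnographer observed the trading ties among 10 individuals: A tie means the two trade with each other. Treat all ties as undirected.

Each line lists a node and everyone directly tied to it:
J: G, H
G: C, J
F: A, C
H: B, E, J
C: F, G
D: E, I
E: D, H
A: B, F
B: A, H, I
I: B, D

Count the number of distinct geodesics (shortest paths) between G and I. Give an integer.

The shortest distance is 4, and the only length-4 path is G–J–H–B–I. So there is exactly 1 shortest path.

1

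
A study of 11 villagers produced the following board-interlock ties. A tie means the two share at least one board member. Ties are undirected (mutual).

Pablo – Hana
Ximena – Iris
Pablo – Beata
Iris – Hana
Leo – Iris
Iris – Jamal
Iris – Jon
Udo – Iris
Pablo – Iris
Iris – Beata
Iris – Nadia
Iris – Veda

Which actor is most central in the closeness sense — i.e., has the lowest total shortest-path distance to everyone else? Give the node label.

Farness (sum of distances to all others) for each node — Beata:18, Hana:18, Iris:10, Jamal:19, Jon:19, Leo:19, Nadia:19, Pablo:17, Udo:19, Veda:19, Ximena:19.
The smallest farness is 10, for Iris, so Iris has the highest closeness.

Iris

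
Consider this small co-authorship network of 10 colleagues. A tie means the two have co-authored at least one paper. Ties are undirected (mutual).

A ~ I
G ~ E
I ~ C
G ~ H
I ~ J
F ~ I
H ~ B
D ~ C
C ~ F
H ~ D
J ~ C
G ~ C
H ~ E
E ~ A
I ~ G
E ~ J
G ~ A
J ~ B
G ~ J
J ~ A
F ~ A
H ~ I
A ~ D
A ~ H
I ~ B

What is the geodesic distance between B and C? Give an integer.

2

One shortest route is B – I – C, which uses 2 edges, and B and C are not directly tied, so nothing shorter exists. So d(B,C) = 2.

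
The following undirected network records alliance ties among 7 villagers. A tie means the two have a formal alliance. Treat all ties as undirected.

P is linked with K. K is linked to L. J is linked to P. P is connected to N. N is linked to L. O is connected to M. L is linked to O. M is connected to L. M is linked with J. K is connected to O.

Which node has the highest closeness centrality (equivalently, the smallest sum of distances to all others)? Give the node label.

L

Farness (sum of distances to all others) for each node — J:10, K:9, L:8, M:9, N:10, O:9, P:9.
The smallest farness is 8, for L, so L has the highest closeness.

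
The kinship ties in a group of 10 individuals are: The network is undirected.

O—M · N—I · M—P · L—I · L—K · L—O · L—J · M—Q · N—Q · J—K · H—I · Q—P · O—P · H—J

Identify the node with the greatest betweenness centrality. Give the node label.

L

Unnormalized betweenness of each node: H:5/4, I:53/6, J:8/3, K:0, L:185/12, M:7/4, N:29/6, O:61/6, P:7/4, Q:13/3.
L has the largest value, 185/12, making it the main broker — the node through which the most shortest paths run.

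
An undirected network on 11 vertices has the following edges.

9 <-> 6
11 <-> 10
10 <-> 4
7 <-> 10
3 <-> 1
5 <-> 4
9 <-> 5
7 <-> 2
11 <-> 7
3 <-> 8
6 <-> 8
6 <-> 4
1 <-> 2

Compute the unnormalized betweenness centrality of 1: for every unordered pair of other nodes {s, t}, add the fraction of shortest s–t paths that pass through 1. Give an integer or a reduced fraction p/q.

Pairs whose geodesics pass through 1 — 3–2: 1; 3–7: 1; 3–11: 1; 3–10: 1/2; 2–9: 1/3; 2–6: 1/2; 2–8: 1; 7–8: 1/2.
All other pairs contribute 0.
Summing the contributions gives betweenness(1) = 35/6.

35/6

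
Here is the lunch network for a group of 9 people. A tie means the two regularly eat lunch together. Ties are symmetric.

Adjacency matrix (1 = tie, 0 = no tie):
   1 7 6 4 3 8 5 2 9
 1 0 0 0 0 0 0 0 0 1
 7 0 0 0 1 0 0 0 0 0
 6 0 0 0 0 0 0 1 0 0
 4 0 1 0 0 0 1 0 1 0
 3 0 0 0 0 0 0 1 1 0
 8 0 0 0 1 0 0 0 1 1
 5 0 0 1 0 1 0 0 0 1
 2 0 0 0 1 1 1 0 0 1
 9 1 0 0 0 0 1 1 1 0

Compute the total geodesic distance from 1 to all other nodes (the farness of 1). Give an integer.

20

Distances from 1: 2:2, 3:3, 4:3, 5:2, 6:3, 7:4, 8:2, 9:1.
Sum = 2 + 3 + 3 + 2 + 3 + 4 + 2 + 1 = 20.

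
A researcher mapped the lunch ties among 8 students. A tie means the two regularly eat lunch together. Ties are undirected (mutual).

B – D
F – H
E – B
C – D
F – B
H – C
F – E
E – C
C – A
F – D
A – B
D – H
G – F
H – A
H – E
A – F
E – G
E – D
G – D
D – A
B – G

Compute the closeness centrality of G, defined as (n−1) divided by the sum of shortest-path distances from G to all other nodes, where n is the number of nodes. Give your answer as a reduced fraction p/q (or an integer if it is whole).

Distances from G: A:2, B:1, C:2, D:1, E:1, F:1, H:2. Sum = 10.
n = 8, so closeness = 7/10.

7/10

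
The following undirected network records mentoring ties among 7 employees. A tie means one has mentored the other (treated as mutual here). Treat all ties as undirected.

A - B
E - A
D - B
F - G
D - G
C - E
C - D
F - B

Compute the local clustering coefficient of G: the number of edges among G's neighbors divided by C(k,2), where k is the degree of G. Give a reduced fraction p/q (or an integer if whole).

0

G's neighbors: D and F (k = 2).
Possible neighbor pairs: C(2,2) = 1. Edges among them: none → e = 0.
Clustering(G) = 0/1.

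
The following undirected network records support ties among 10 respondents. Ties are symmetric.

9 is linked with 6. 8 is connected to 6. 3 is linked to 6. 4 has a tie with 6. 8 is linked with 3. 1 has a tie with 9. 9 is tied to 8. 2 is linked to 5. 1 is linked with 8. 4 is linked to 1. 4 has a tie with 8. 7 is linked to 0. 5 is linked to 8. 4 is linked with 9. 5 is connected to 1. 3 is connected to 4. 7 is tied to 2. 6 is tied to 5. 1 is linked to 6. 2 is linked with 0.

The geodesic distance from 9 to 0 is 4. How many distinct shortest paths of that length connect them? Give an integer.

3

The shortest distance is 4. The length-4 paths are: 9–6–5–2–0; 9–8–5–2–0; 9–1–5–2–0.
That gives 3 distinct shortest paths.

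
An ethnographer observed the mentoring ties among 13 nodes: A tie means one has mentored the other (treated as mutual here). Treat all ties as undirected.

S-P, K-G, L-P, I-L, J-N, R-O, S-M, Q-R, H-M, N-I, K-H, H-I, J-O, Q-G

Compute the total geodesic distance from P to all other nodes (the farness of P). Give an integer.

Distances from P: G:5, H:3, I:2, J:4, K:4, L:1, M:2, N:3, O:5, Q:6, R:6, S:1.
Sum = 5 + 3 + 2 + 4 + 4 + 1 + 2 + 3 + 5 + 6 + 6 + 1 = 42.

42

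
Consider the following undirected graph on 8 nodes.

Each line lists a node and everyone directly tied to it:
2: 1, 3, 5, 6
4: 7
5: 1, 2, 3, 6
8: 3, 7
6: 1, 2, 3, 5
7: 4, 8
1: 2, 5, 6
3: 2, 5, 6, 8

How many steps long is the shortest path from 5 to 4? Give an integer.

4

One shortest route is 5 – 3 – 8 – 7 – 4, which uses 4 edges, and at distance 3 from 5 we only reach {7}, which does not include 4. So d(5,4) = 4.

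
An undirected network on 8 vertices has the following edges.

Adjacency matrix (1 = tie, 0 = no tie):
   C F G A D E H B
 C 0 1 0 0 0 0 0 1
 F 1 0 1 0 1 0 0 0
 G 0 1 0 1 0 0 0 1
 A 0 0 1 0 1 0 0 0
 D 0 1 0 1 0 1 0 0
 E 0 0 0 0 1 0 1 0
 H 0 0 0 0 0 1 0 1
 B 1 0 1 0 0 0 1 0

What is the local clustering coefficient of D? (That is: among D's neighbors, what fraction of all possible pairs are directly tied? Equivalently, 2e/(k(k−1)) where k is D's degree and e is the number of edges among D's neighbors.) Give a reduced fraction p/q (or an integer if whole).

0

D's neighbors: A, E, and F (k = 3).
Possible neighbor pairs: C(3,2) = 3. Edges among them: none → e = 0.
Clustering(D) = 0/3 = 0.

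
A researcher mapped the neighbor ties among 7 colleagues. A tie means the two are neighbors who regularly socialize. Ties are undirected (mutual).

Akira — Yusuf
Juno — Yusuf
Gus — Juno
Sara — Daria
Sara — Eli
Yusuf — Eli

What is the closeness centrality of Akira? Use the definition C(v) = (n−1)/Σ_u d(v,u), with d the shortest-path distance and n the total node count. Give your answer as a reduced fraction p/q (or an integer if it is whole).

Distances from Akira: Daria:4, Eli:2, Gus:3, Juno:2, Sara:3, Yusuf:1. Sum = 15.
n = 7, so closeness = 6/15 = 2/5.

2/5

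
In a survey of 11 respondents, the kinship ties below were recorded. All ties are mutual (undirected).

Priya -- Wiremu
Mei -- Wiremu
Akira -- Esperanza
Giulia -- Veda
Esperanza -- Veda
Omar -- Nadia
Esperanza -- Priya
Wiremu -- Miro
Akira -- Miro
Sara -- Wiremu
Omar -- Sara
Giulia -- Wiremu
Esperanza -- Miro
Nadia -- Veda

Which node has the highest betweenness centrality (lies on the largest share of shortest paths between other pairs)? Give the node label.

Wiremu

Unnormalized betweenness of each node: Akira:0, Esperanza:17/2, Giulia:7/2, Mei:0, Miro:11/2, Nadia:7/2, Omar:5/2, Priya:3/2, Sara:6, Veda:19/2, Wiremu:41/2.
Wiremu has the largest value, 41/2, making it the main broker — the node through which the most shortest paths run.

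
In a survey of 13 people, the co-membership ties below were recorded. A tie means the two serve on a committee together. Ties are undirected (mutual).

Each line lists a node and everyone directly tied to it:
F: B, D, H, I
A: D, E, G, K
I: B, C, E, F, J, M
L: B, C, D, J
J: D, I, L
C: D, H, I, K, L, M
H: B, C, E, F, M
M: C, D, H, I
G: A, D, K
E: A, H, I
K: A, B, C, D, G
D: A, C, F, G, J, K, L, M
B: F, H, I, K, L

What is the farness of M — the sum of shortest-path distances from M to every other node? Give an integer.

Distances from M: A:2, B:2, C:1, D:1, E:2, F:2, G:2, H:1, I:1, J:2, K:2, L:2.
Sum = 2 + 2 + 1 + 1 + 2 + 2 + 2 + 1 + 1 + 2 + 2 + 2 = 20.

20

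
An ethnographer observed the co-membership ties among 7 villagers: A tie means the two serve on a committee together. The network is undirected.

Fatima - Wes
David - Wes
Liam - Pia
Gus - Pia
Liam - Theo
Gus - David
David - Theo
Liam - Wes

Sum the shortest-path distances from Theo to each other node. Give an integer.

Distances from Theo: David:1, Fatima:3, Gus:2, Liam:1, Pia:2, Wes:2.
Sum = 1 + 3 + 2 + 1 + 2 + 2 = 11.

11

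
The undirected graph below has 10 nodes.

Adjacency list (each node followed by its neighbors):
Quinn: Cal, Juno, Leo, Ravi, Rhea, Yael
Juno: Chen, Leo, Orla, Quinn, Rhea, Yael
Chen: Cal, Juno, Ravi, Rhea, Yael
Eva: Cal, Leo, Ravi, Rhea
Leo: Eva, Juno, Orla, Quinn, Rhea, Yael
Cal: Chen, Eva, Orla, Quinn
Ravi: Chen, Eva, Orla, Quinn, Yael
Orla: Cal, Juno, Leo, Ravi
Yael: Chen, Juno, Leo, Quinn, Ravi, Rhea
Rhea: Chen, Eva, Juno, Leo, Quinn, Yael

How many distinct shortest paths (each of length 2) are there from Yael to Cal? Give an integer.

The shortest distance is 2. The length-2 paths are: Yael–Chen–Cal; Yael–Quinn–Cal.
That gives 2 distinct shortest paths.

2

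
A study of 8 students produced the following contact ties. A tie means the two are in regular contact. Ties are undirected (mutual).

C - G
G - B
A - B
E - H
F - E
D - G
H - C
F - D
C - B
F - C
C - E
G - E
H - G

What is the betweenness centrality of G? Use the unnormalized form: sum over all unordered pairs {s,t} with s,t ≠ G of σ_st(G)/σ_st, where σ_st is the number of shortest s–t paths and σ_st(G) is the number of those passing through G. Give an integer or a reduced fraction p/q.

6

Pairs whose geodesics pass through G — A–D: 1; A–E: 1/2; A–H: 1/2; B–D: 1; B–E: 1/2; B–H: 1/2; C–D: 1/2; D–E: 1/2; D–H: 1.
All other pairs contribute 0.
Summing the contributions gives betweenness(G) = 6.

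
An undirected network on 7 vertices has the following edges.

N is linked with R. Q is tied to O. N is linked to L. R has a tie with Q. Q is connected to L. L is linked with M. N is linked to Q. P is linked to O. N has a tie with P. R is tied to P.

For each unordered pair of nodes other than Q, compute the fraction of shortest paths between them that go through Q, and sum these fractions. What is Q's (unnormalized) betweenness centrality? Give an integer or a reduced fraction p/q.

4

Pairs whose geodesics pass through Q — L–R: 1/2; L–O: 1; M–R: 1/2; M–O: 1; R–O: 1/2; N–O: 1/2.
All other pairs contribute 0.
Summing the contributions gives betweenness(Q) = 4.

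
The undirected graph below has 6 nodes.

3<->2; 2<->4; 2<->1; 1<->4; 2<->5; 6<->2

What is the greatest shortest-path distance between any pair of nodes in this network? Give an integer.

2

Eccentricity of each node (its greatest distance to any other): 1:2, 2:1, 3:2, 4:2, 5:2, 6:2.
The maximum eccentricity is 2, realized for instance by the pair 1–6 via 1 – 2 – 6. So the diameter is 2.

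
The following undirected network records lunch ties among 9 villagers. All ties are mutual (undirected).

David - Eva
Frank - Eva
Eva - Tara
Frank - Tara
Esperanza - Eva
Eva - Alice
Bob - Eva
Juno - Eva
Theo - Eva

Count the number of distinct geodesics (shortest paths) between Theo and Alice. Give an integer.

1

The shortest distance is 2, and the only length-2 path is Theo–Eva–Alice. So there is exactly 1 shortest path.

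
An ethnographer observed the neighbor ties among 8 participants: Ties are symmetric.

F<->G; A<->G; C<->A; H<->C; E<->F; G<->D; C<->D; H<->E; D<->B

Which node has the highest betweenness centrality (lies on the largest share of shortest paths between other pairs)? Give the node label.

Unnormalized betweenness of each node: A:7/6, B:0, C:37/6, D:43/6, E:5/3, F:17/6, G:37/6, H:17/6.
D has the largest value, 43/6, making it the main broker — the node through which the most shortest paths run.

D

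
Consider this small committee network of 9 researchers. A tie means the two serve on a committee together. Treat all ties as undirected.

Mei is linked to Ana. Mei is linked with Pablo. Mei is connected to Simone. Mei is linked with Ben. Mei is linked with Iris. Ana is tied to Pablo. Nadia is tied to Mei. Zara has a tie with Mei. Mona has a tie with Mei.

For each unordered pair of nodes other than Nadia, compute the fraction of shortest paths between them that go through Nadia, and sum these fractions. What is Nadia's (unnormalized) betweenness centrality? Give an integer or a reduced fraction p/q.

0

No shortest path between any pair of other nodes passes through Nadia.
Summing the contributions gives betweenness(Nadia) = 0.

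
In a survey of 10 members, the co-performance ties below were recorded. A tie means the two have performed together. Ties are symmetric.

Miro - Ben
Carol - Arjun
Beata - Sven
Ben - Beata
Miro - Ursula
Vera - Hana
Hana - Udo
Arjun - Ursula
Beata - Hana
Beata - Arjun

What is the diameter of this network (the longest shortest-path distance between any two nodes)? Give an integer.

4

Eccentricity of each node (its greatest distance to any other): Arjun:3, Beata:2, Ben:3, Carol:4, Hana:3, Miro:4, Sven:3, Udo:4, Ursula:4, Vera:4.
The maximum eccentricity is 4, realized for instance by the pair Carol–Udo via Carol – Arjun – Beata – Hana – Udo. So the diameter is 4.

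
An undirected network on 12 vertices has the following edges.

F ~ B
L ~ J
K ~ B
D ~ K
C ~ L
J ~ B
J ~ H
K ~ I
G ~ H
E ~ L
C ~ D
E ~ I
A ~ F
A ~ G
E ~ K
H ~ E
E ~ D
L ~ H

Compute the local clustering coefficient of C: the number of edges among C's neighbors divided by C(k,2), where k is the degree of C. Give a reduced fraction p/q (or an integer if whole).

0

C's neighbors: D and L (k = 2).
Possible neighbor pairs: C(2,2) = 1. Edges among them: none → e = 0.
Clustering(C) = 0/1.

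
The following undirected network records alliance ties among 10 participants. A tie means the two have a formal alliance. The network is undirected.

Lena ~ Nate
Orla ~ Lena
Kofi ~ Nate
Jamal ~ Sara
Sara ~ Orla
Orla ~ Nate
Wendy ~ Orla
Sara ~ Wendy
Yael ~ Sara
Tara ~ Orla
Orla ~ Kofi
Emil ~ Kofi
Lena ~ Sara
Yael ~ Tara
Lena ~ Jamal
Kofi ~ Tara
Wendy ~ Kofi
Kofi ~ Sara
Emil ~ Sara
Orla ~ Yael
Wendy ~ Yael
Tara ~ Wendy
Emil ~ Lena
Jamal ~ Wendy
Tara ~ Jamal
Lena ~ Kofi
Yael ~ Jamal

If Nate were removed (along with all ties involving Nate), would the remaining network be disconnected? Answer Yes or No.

No

Even without Nate, every remaining node can still reach every other (the residual graph is connected), so Nate is not a cut vertex.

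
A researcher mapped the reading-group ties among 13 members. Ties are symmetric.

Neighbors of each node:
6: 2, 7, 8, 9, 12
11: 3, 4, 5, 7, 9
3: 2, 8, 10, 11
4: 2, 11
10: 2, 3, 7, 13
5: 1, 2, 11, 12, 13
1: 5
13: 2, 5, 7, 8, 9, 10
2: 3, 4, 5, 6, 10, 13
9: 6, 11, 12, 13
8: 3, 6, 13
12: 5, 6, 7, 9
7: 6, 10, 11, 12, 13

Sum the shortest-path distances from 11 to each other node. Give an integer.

Distances from 11: 1:2, 2:2, 3:1, 4:1, 5:1, 6:2, 7:1, 8:2, 9:1, 10:2, 12:2, 13:2.
Sum = 2 + 2 + 1 + 1 + 1 + 2 + 1 + 2 + 1 + 2 + 2 + 2 = 19.

19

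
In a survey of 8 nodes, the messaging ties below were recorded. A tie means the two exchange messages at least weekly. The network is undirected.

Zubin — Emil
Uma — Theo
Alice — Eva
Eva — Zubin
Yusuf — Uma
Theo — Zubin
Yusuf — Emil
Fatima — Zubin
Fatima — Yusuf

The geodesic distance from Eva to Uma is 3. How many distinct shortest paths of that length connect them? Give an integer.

The shortest distance is 3, and the only length-3 path is Eva–Zubin–Theo–Uma. So there is exactly 1 shortest path.

1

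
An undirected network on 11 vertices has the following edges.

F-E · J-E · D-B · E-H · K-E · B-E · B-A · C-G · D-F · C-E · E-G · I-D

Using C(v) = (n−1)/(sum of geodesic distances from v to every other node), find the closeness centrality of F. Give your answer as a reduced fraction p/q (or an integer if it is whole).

Distances from F: A:3, B:2, C:2, D:1, E:1, G:2, H:2, I:2, J:2, K:2. Sum = 19.
n = 11, so closeness = 10/19.

10/19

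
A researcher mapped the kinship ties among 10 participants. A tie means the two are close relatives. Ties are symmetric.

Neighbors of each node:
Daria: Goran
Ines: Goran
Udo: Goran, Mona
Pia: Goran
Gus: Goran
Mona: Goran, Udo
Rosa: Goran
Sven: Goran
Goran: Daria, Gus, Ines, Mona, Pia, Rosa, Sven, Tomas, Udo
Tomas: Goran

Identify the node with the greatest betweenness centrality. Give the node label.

Unnormalized betweenness of each node: Daria:0, Goran:35, Gus:0, Ines:0, Mona:0, Pia:0, Rosa:0, Sven:0, Tomas:0, Udo:0.
Goran has the largest value, 35, making it the main broker — the node through which the most shortest paths run.

Goran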